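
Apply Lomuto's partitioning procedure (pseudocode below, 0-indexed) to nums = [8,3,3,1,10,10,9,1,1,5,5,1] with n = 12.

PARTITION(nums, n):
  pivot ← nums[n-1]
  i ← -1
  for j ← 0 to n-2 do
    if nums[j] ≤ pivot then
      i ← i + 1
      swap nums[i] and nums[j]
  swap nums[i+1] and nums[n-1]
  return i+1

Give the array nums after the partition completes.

pivot = nums[11] = 1; i = -1
j=0: nums[0]=8 > 1 → no swap
j=1: nums[1]=3 > 1 → no swap
j=2: nums[2]=3 > 1 → no swap
j=3: nums[3]=1 ≤ 1 → i=0, swap nums[0],nums[3] → [1,3,3,8,10,10,9,1,1,5,5,1]
j=4: nums[4]=10 > 1 → no swap
j=5: nums[5]=10 > 1 → no swap
j=6: nums[6]=9 > 1 → no swap
j=7: nums[7]=1 ≤ 1 → i=1, swap nums[1],nums[7] → [1,1,3,8,10,10,9,3,1,5,5,1]
j=8: nums[8]=1 ≤ 1 → i=2, swap nums[2],nums[8] → [1,1,1,8,10,10,9,3,3,5,5,1]
j=9: nums[9]=5 > 1 → no swap
j=10: nums[10]=5 > 1 → no swap
final swap nums[3],nums[11] → [1,1,1,1,10,10,9,3,3,5,5,8]; return 3

[1,1,1,1,10,10,9,3,3,5,5,8]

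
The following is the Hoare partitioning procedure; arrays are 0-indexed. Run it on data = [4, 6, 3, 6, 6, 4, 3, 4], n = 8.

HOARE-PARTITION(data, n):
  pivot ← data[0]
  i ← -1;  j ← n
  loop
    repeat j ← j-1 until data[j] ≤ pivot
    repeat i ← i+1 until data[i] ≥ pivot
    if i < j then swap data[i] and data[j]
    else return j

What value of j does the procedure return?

3

pivot=4
j stops at 7 (4), i stops at 0 (4); swap ⇒ [4, 6, 3, 6, 6, 4, 3, 4]
j stops at 6 (3), i stops at 1 (6); swap ⇒ [4, 3, 3, 6, 6, 4, 6, 4]
j stops at 5 (4), i stops at 3 (6); swap ⇒ [4, 3, 3, 4, 6, 6, 6, 4]
j stops at 3, i stops at 4; i≥j ⇒ return 3. data=[4, 3, 3, 4, 6, 6, 6, 4]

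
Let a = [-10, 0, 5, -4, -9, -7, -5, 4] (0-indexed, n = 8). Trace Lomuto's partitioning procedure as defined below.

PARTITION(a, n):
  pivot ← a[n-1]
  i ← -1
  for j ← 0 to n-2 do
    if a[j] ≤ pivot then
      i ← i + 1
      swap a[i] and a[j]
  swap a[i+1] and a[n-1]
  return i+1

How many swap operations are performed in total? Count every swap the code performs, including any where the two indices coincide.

7

pivot=4, i=-1
j=0: -10≤4, i=0, swap(0,0) ⇒ [-10, 0, 5, -4, -9, -7, -5, 4]
j=1: 0≤4, i=1, swap(1,1) ⇒ [-10, 0, 5, -4, -9, -7, -5, 4]
j=2: 5>4, skip
j=3: -4≤4, i=2, swap(2,3) ⇒ [-10, 0, -4, 5, -9, -7, -5, 4]
j=4: -9≤4, i=3, swap(3,4) ⇒ [-10, 0, -4, -9, 5, -7, -5, 4]
j=5: -7≤4, i=4, swap(4,5) ⇒ [-10, 0, -4, -9, -7, 5, -5, 4]
j=6: -5≤4, i=5, swap(5,6) ⇒ [-10, 0, -4, -9, -7, -5, 5, 4]
swap(6,7) ⇒ [-10, 0, -4, -9, -7, -5, 4, 5]; return 6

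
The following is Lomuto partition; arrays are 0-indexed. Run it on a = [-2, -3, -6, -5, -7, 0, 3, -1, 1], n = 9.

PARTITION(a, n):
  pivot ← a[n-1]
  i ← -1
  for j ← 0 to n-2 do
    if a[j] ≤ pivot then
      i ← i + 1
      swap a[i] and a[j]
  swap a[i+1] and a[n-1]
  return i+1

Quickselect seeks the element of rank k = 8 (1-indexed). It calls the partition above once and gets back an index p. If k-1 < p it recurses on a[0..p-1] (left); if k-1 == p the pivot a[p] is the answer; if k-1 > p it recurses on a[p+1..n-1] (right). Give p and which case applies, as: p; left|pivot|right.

pivot = a[8] = 1; i = -1
j=0: a[0]=-2 ≤ 1 → i=0, swap a[0],a[0] (no change) → [-2, -3, -6, -5, -7, 0, 3, -1, 1]
j=1: a[1]=-3 ≤ 1 → i=1, swap a[1],a[1] (no change) → [-2, -3, -6, -5, -7, 0, 3, -1, 1]
j=2: a[2]=-6 ≤ 1 → i=2, swap a[2],a[2] (no change) → [-2, -3, -6, -5, -7, 0, 3, -1, 1]
j=3: a[3]=-5 ≤ 1 → i=3, swap a[3],a[3] (no change) → [-2, -3, -6, -5, -7, 0, 3, -1, 1]
j=4: a[4]=-7 ≤ 1 → i=4, swap a[4],a[4] (no change) → [-2, -3, -6, -5, -7, 0, 3, -1, 1]
j=5: a[5]=0 ≤ 1 → i=5, swap a[5],a[5] (no change) → [-2, -3, -6, -5, -7, 0, 3, -1, 1]
j=6: a[6]=3 > 1 → no swap
j=7: a[7]=-1 ≤ 1 → i=6, swap a[6],a[7] → [-2, -3, -6, -5, -7, 0, -1, 3, 1]
final swap a[7],a[8] → [-2, -3, -6, -5, -7, 0, -1, 1, 3]; return 7
p = 7; k-1 = 7 == 7 ⇒ pivot

7; pivot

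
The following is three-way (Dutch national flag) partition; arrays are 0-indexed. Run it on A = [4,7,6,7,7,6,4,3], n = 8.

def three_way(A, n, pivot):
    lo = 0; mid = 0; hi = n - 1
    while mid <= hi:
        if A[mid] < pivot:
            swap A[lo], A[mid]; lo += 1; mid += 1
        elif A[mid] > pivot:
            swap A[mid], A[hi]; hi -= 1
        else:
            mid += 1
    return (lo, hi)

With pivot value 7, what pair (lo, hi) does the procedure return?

pivot = 7; lo=0, mid=0, hi=7
A[mid]=4<7: swap A[0],A[0]; lo=1,mid=1 → [4,7,6,7,7,6,4,3]
A[mid]=7=7: mid=2
A[mid]=6<7: swap A[1],A[2]; lo=2,mid=3 → [4,6,7,7,7,6,4,3]
A[mid]=7=7: mid=4
A[mid]=7=7: mid=5
A[mid]=6<7: swap A[2],A[5]; lo=3,mid=6 → [4,6,6,7,7,7,4,3]
A[mid]=4<7: swap A[3],A[6]; lo=4,mid=7 → [4,6,6,4,7,7,7,3]
A[mid]=3<7: swap A[4],A[7]; lo=5,mid=8 → [4,6,6,4,3,7,7,7]
end: lo=5, hi=7; A = [4,6,6,4,3,7,7,7]

(5, 7)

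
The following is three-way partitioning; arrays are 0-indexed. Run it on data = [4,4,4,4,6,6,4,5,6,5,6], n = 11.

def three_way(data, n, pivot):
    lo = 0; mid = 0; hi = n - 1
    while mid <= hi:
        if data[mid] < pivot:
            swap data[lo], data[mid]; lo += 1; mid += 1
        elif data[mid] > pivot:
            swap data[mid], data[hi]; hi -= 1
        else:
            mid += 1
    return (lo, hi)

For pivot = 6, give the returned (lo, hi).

pivot = 6; lo=0, mid=0, hi=10
data[mid]=4<6: swap data[0],data[0]; lo=1,mid=1 → [4,4,4,4,6,6,4,5,6,5,6]
data[mid]=4<6: swap data[1],data[1]; lo=2,mid=2 → [4,4,4,4,6,6,4,5,6,5,6]
data[mid]=4<6: swap data[2],data[2]; lo=3,mid=3 → [4,4,4,4,6,6,4,5,6,5,6]
data[mid]=4<6: swap data[3],data[3]; lo=4,mid=4 → [4,4,4,4,6,6,4,5,6,5,6]
data[mid]=6=6: mid=5
data[mid]=6=6: mid=6
data[mid]=4<6: swap data[4],data[6]; lo=5,mid=7 → [4,4,4,4,4,6,6,5,6,5,6]
data[mid]=5<6: swap data[5],data[7]; lo=6,mid=8 → [4,4,4,4,4,5,6,6,6,5,6]
data[mid]=6=6: mid=9
data[mid]=5<6: swap data[6],data[9]; lo=7,mid=10 → [4,4,4,4,4,5,5,6,6,6,6]
data[mid]=6=6: mid=11
end: lo=7, hi=10; data = [4,4,4,4,4,5,5,6,6,6,6]

(7, 10)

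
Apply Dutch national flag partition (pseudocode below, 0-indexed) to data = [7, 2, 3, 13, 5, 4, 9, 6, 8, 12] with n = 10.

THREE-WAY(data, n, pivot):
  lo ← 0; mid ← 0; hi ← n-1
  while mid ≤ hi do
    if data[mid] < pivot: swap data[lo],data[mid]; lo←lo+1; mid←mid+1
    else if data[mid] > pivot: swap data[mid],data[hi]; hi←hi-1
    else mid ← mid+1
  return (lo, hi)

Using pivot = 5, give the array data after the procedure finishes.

lo=0 mid=0 hi=9
7>5: swap(0,9), hi=8 ⇒ [12, 2, 3, 13, 5, 4, 9, 6, 8, 7]
12>5: swap(0,8), hi=7 ⇒ [8, 2, 3, 13, 5, 4, 9, 6, 12, 7]
8>5: swap(0,7), hi=6 ⇒ [6, 2, 3, 13, 5, 4, 9, 8, 12, 7]
6>5: swap(0,6), hi=5 ⇒ [9, 2, 3, 13, 5, 4, 6, 8, 12, 7]
9>5: swap(0,5), hi=4 ⇒ [4, 2, 3, 13, 5, 9, 6, 8, 12, 7]
4<5: swap(0,0), lo=1 mid=1 ⇒ [4, 2, 3, 13, 5, 9, 6, 8, 12, 7]
2<5: swap(1,1), lo=2 mid=2 ⇒ [4, 2, 3, 13, 5, 9, 6, 8, 12, 7]
3<5: swap(2,2), lo=3 mid=3 ⇒ [4, 2, 3, 13, 5, 9, 6, 8, 12, 7]
13>5: swap(3,4), hi=3 ⇒ [4, 2, 3, 5, 13, 9, 6, 8, 12, 7]
5=5: mid=4
done. lo=3 hi=3; data=[4, 2, 3, 5, 13, 9, 6, 8, 12, 7]

[4, 2, 3, 5, 13, 9, 6, 8, 12, 7]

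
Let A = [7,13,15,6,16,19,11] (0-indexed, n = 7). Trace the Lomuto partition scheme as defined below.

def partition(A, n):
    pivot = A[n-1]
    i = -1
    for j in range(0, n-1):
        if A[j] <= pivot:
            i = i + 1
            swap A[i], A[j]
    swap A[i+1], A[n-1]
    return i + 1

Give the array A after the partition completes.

[7,6,11,13,16,19,15]

pivot=11, i=-1
j=0: 7≤11, i=0, swap(0,0) ⇒ [7,13,15,6,16,19,11]
j=1: 13>11, skip
j=2: 15>11, skip
j=3: 6≤11, i=1, swap(1,3) ⇒ [7,6,15,13,16,19,11]
j=4: 16>11, skip
j=5: 19>11, skip
swap(2,6) ⇒ [7,6,11,13,16,19,15]; return 2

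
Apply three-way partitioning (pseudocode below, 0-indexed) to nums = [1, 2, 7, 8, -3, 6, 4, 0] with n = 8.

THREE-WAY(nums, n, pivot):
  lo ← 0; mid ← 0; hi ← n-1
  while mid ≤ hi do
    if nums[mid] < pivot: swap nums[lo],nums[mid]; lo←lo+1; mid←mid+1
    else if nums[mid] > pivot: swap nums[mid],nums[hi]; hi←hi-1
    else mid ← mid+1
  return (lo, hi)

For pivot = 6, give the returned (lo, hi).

(5, 5)

pivot = 6; lo=0, mid=0, hi=7
nums[mid]=1<6: swap nums[0],nums[0]; lo=1,mid=1 → [1, 2, 7, 8, -3, 6, 4, 0]
nums[mid]=2<6: swap nums[1],nums[1]; lo=2,mid=2 → [1, 2, 7, 8, -3, 6, 4, 0]
nums[mid]=7>6: swap nums[2],nums[7]; hi=6 → [1, 2, 0, 8, -3, 6, 4, 7]
nums[mid]=0<6: swap nums[2],nums[2]; lo=3,mid=3 → [1, 2, 0, 8, -3, 6, 4, 7]
nums[mid]=8>6: swap nums[3],nums[6]; hi=5 → [1, 2, 0, 4, -3, 6, 8, 7]
nums[mid]=4<6: swap nums[3],nums[3]; lo=4,mid=4 → [1, 2, 0, 4, -3, 6, 8, 7]
nums[mid]=-3<6: swap nums[4],nums[4]; lo=5,mid=5 → [1, 2, 0, 4, -3, 6, 8, 7]
nums[mid]=6=6: mid=6
end: lo=5, hi=5; nums = [1, 2, 0, 4, -3, 6, 8, 7]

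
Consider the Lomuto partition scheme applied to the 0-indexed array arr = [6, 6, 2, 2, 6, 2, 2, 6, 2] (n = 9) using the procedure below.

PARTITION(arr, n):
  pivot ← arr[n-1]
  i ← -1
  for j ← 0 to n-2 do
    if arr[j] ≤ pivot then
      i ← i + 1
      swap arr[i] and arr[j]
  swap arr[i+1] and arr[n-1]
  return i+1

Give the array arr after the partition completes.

[2, 2, 2, 2, 2, 6, 6, 6, 6]

pivot = arr[8] = 2; i = -1
j=0: arr[0]=6 > 2 → no swap
j=1: arr[1]=6 > 2 → no swap
j=2: arr[2]=2 ≤ 2 → i=0, swap arr[0],arr[2] → [2, 6, 6, 2, 6, 2, 2, 6, 2]
j=3: arr[3]=2 ≤ 2 → i=1, swap arr[1],arr[3] → [2, 2, 6, 6, 6, 2, 2, 6, 2]
j=4: arr[4]=6 > 2 → no swap
j=5: arr[5]=2 ≤ 2 → i=2, swap arr[2],arr[5] → [2, 2, 2, 6, 6, 6, 2, 6, 2]
j=6: arr[6]=2 ≤ 2 → i=3, swap arr[3],arr[6] → [2, 2, 2, 2, 6, 6, 6, 6, 2]
j=7: arr[7]=6 > 2 → no swap
final swap arr[4],arr[8] → [2, 2, 2, 2, 2, 6, 6, 6, 6]; return 4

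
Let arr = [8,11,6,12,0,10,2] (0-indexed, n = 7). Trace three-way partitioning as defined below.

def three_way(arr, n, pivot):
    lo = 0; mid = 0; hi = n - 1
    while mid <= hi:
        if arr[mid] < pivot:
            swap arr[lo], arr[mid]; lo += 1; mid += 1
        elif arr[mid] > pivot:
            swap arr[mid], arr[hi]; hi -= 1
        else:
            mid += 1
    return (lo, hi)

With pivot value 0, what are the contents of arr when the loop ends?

lo=0 mid=0 hi=6
8>0: swap(0,6), hi=5 ⇒ [2,11,6,12,0,10,8]
2>0: swap(0,5), hi=4 ⇒ [10,11,6,12,0,2,8]
10>0: swap(0,4), hi=3 ⇒ [0,11,6,12,10,2,8]
0=0: mid=1
11>0: swap(1,3), hi=2 ⇒ [0,12,6,11,10,2,8]
12>0: swap(1,2), hi=1 ⇒ [0,6,12,11,10,2,8]
6>0: swap(1,1), hi=0 ⇒ [0,6,12,11,10,2,8]
done. lo=0 hi=0; arr=[0,6,12,11,10,2,8]

[0,6,12,11,10,2,8]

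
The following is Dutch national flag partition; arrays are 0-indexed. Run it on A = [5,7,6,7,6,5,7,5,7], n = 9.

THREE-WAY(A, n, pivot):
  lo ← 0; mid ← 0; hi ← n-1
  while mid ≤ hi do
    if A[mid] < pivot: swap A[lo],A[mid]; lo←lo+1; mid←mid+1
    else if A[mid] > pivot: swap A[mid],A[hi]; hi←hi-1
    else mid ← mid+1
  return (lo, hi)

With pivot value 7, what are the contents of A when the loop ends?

lo=0 mid=0 hi=8
5<7: swap(0,0), lo=1 mid=1 ⇒ [5,7,6,7,6,5,7,5,7]
7=7: mid=2
6<7: swap(1,2), lo=2 mid=3 ⇒ [5,6,7,7,6,5,7,5,7]
7=7: mid=4
6<7: swap(2,4), lo=3 mid=5 ⇒ [5,6,6,7,7,5,7,5,7]
5<7: swap(3,5), lo=4 mid=6 ⇒ [5,6,6,5,7,7,7,5,7]
7=7: mid=7
5<7: swap(4,7), lo=5 mid=8 ⇒ [5,6,6,5,5,7,7,7,7]
7=7: mid=9
done. lo=5 hi=8; A=[5,6,6,5,5,7,7,7,7]

[5,6,6,5,5,7,7,7,7]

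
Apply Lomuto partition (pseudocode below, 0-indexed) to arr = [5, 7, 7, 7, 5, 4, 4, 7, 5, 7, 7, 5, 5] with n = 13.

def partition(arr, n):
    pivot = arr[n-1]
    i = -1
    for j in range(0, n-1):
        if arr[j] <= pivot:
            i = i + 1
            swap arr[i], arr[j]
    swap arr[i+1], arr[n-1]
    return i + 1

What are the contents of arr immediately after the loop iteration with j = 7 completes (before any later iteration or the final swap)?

[5, 5, 4, 4, 7, 7, 7, 7, 5, 7, 7, 5, 5]

pivot=5, i=-1
j=0: 5≤5, i=0, swap(0,0) ⇒ [5, 7, 7, 7, 5, 4, 4, 7, 5, 7, 7, 5, 5]
j=1: 7>5, skip
j=2: 7>5, skip
j=3: 7>5, skip
j=4: 5≤5, i=1, swap(1,4) ⇒ [5, 5, 7, 7, 7, 4, 4, 7, 5, 7, 7, 5, 5]
j=5: 4≤5, i=2, swap(2,5) ⇒ [5, 5, 4, 7, 7, 7, 4, 7, 5, 7, 7, 5, 5]
j=6: 4≤5, i=3, swap(3,6) ⇒ [5, 5, 4, 4, 7, 7, 7, 7, 5, 7, 7, 5, 5]
j=7: 7>5, skip
(after j=7) arr = [5, 5, 4, 4, 7, 7, 7, 7, 5, 7, 7, 5, 5]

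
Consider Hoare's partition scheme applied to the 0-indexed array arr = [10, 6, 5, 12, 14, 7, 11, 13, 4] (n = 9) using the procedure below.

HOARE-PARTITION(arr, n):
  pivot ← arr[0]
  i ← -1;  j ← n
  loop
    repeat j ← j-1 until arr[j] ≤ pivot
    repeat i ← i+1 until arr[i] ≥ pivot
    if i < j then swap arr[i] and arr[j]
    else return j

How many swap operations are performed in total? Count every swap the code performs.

2

pivot=10
j stops at 8 (4), i stops at 0 (10); swap ⇒ [4, 6, 5, 12, 14, 7, 11, 13, 10]
j stops at 5 (7), i stops at 3 (12); swap ⇒ [4, 6, 5, 7, 14, 12, 11, 13, 10]
j stops at 3, i stops at 4; i≥j ⇒ return 3. arr=[4, 6, 5, 7, 14, 12, 11, 13, 10]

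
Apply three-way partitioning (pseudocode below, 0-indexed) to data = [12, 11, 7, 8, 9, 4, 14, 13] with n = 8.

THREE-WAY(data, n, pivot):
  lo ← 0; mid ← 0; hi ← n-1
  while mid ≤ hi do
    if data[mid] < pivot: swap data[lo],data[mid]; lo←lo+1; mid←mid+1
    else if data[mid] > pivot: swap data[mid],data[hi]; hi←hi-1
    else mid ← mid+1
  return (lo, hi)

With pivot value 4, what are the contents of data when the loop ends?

lo=0 mid=0 hi=7
12>4: swap(0,7), hi=6 ⇒ [13, 11, 7, 8, 9, 4, 14, 12]
13>4: swap(0,6), hi=5 ⇒ [14, 11, 7, 8, 9, 4, 13, 12]
14>4: swap(0,5), hi=4 ⇒ [4, 11, 7, 8, 9, 14, 13, 12]
4=4: mid=1
11>4: swap(1,4), hi=3 ⇒ [4, 9, 7, 8, 11, 14, 13, 12]
9>4: swap(1,3), hi=2 ⇒ [4, 8, 7, 9, 11, 14, 13, 12]
8>4: swap(1,2), hi=1 ⇒ [4, 7, 8, 9, 11, 14, 13, 12]
7>4: swap(1,1), hi=0 ⇒ [4, 7, 8, 9, 11, 14, 13, 12]
done. lo=0 hi=0; data=[4, 7, 8, 9, 11, 14, 13, 12]

[4, 7, 8, 9, 11, 14, 13, 12]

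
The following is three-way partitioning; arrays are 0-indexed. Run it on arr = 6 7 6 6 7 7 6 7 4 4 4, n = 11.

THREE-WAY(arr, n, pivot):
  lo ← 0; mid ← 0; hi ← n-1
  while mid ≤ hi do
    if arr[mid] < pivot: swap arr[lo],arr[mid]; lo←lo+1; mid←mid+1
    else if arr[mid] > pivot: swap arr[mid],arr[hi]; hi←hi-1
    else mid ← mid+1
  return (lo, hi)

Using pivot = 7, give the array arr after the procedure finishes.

lo=0 mid=0 hi=10
6<7: swap(0,0), lo=1 mid=1 ⇒ 6 7 6 6 7 7 6 7 4 4 4
7=7: mid=2
6<7: swap(1,2), lo=2 mid=3 ⇒ 6 6 7 6 7 7 6 7 4 4 4
6<7: swap(2,3), lo=3 mid=4 ⇒ 6 6 6 7 7 7 6 7 4 4 4
7=7: mid=5
7=7: mid=6
6<7: swap(3,6), lo=4 mid=7 ⇒ 6 6 6 6 7 7 7 7 4 4 4
7=7: mid=8
4<7: swap(4,8), lo=5 mid=9 ⇒ 6 6 6 6 4 7 7 7 7 4 4
4<7: swap(5,9), lo=6 mid=10 ⇒ 6 6 6 6 4 4 7 7 7 7 4
4<7: swap(6,10), lo=7 mid=11 ⇒ 6 6 6 6 4 4 4 7 7 7 7
done. lo=7 hi=10; arr=6 6 6 6 4 4 4 7 7 7 7

6 6 6 6 4 4 4 7 7 7 7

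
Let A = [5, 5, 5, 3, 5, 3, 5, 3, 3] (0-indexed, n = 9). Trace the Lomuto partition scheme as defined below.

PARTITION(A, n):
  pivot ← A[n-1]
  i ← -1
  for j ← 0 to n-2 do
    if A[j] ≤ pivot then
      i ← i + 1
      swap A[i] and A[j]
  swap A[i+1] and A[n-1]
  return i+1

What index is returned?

3

pivot = A[8] = 3; i = -1
j=0: A[0]=5 > 3 → no swap
j=1: A[1]=5 > 3 → no swap
j=2: A[2]=5 > 3 → no swap
j=3: A[3]=3 ≤ 3 → i=0, swap A[0],A[3] → [3, 5, 5, 5, 5, 3, 5, 3, 3]
j=4: A[4]=5 > 3 → no swap
j=5: A[5]=3 ≤ 3 → i=1, swap A[1],A[5] → [3, 3, 5, 5, 5, 5, 5, 3, 3]
j=6: A[6]=5 > 3 → no swap
j=7: A[7]=3 ≤ 3 → i=2, swap A[2],A[7] → [3, 3, 3, 5, 5, 5, 5, 5, 3]
final swap A[3],A[8] → [3, 3, 3, 3, 5, 5, 5, 5, 5]; return 3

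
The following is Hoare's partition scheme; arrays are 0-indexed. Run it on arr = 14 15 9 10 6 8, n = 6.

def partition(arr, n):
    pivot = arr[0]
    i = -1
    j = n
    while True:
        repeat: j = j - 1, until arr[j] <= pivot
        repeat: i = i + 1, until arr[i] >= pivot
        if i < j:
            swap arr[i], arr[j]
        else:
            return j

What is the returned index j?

3

pivot=14
j stops at 5 (8), i stops at 0 (14); swap ⇒ 8 15 9 10 6 14
j stops at 4 (6), i stops at 1 (15); swap ⇒ 8 6 9 10 15 14
j stops at 3, i stops at 4; i≥j ⇒ return 3. arr=8 6 9 10 15 14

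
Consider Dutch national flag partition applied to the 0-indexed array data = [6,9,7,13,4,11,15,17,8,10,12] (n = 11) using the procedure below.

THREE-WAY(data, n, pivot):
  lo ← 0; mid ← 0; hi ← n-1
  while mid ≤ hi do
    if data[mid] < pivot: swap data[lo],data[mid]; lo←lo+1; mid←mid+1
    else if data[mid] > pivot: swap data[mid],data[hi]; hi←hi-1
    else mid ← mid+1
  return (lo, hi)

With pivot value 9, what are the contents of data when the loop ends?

lo=0 mid=0 hi=10
6<9: swap(0,0), lo=1 mid=1 ⇒ [6,9,7,13,4,11,15,17,8,10,12]
9=9: mid=2
7<9: swap(1,2), lo=2 mid=3 ⇒ [6,7,9,13,4,11,15,17,8,10,12]
13>9: swap(3,10), hi=9 ⇒ [6,7,9,12,4,11,15,17,8,10,13]
12>9: swap(3,9), hi=8 ⇒ [6,7,9,10,4,11,15,17,8,12,13]
10>9: swap(3,8), hi=7 ⇒ [6,7,9,8,4,11,15,17,10,12,13]
8<9: swap(2,3), lo=3 mid=4 ⇒ [6,7,8,9,4,11,15,17,10,12,13]
4<9: swap(3,4), lo=4 mid=5 ⇒ [6,7,8,4,9,11,15,17,10,12,13]
11>9: swap(5,7), hi=6 ⇒ [6,7,8,4,9,17,15,11,10,12,13]
17>9: swap(5,6), hi=5 ⇒ [6,7,8,4,9,15,17,11,10,12,13]
15>9: swap(5,5), hi=4 ⇒ [6,7,8,4,9,15,17,11,10,12,13]
done. lo=4 hi=4; data=[6,7,8,4,9,15,17,11,10,12,13]

[6,7,8,4,9,15,17,11,10,12,13]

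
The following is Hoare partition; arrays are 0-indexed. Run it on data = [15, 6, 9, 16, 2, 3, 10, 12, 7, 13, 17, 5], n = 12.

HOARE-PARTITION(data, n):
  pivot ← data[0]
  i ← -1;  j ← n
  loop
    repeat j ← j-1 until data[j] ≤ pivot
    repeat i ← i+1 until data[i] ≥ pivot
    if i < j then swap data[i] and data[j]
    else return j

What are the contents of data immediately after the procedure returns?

[5, 6, 9, 13, 2, 3, 10, 12, 7, 16, 17, 15]

pivot=15
j stops at 11 (5), i stops at 0 (15); swap ⇒ [5, 6, 9, 16, 2, 3, 10, 12, 7, 13, 17, 15]
j stops at 9 (13), i stops at 3 (16); swap ⇒ [5, 6, 9, 13, 2, 3, 10, 12, 7, 16, 17, 15]
j stops at 8, i stops at 9; i≥j ⇒ return 8. data=[5, 6, 9, 13, 2, 3, 10, 12, 7, 16, 17, 15]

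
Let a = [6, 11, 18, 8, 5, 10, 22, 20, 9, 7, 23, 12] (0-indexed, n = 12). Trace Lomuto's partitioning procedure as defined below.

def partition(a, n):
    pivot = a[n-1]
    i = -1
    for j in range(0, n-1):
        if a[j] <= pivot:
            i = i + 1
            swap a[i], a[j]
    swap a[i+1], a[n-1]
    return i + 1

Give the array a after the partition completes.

[6, 11, 8, 5, 10, 9, 7, 12, 18, 22, 23, 20]

pivot = a[11] = 12; i = -1
j=0: a[0]=6 ≤ 12 → i=0, swap a[0],a[0] (no change) → [6, 11, 18, 8, 5, 10, 22, 20, 9, 7, 23, 12]
j=1: a[1]=11 ≤ 12 → i=1, swap a[1],a[1] (no change) → [6, 11, 18, 8, 5, 10, 22, 20, 9, 7, 23, 12]
j=2: a[2]=18 > 12 → no swap
j=3: a[3]=8 ≤ 12 → i=2, swap a[2],a[3] → [6, 11, 8, 18, 5, 10, 22, 20, 9, 7, 23, 12]
j=4: a[4]=5 ≤ 12 → i=3, swap a[3],a[4] → [6, 11, 8, 5, 18, 10, 22, 20, 9, 7, 23, 12]
j=5: a[5]=10 ≤ 12 → i=4, swap a[4],a[5] → [6, 11, 8, 5, 10, 18, 22, 20, 9, 7, 23, 12]
j=6: a[6]=22 > 12 → no swap
j=7: a[7]=20 > 12 → no swap
j=8: a[8]=9 ≤ 12 → i=5, swap a[5],a[8] → [6, 11, 8, 5, 10, 9, 22, 20, 18, 7, 23, 12]
j=9: a[9]=7 ≤ 12 → i=6, swap a[6],a[9] → [6, 11, 8, 5, 10, 9, 7, 20, 18, 22, 23, 12]
j=10: a[10]=23 > 12 → no swap
final swap a[7],a[11] → [6, 11, 8, 5, 10, 9, 7, 12, 18, 22, 23, 20]; return 7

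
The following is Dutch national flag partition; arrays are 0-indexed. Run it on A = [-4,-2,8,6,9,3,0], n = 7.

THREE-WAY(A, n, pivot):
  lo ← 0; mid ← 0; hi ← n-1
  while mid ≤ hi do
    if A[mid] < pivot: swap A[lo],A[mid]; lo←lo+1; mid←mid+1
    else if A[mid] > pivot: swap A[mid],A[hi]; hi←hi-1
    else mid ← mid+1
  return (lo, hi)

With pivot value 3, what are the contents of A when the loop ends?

[-4,-2,0,3,9,6,8]

lo=0 mid=0 hi=6
-4<3: swap(0,0), lo=1 mid=1 ⇒ [-4,-2,8,6,9,3,0]
-2<3: swap(1,1), lo=2 mid=2 ⇒ [-4,-2,8,6,9,3,0]
8>3: swap(2,6), hi=5 ⇒ [-4,-2,0,6,9,3,8]
0<3: swap(2,2), lo=3 mid=3 ⇒ [-4,-2,0,6,9,3,8]
6>3: swap(3,5), hi=4 ⇒ [-4,-2,0,3,9,6,8]
3=3: mid=4
9>3: swap(4,4), hi=3 ⇒ [-4,-2,0,3,9,6,8]
done. lo=3 hi=3; A=[-4,-2,0,3,9,6,8]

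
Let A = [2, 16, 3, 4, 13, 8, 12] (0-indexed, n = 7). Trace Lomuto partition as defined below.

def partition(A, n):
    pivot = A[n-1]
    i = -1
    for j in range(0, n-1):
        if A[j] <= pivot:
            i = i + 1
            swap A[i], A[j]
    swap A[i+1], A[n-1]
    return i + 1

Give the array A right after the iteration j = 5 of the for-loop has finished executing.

pivot = A[6] = 12; i = -1
j=0: A[0]=2 ≤ 12 → i=0, swap A[0],A[0] (no change) → [2, 16, 3, 4, 13, 8, 12]
j=1: A[1]=16 > 12 → no swap
j=2: A[2]=3 ≤ 12 → i=1, swap A[1],A[2] → [2, 3, 16, 4, 13, 8, 12]
j=3: A[3]=4 ≤ 12 → i=2, swap A[2],A[3] → [2, 3, 4, 16, 13, 8, 12]
j=4: A[4]=13 > 12 → no swap
j=5: A[5]=8 ≤ 12 → i=3, swap A[3],A[5] → [2, 3, 4, 8, 13, 16, 12]
(after j=5) A = [2, 3, 4, 8, 13, 16, 12]

[2, 3, 4, 8, 13, 16, 12]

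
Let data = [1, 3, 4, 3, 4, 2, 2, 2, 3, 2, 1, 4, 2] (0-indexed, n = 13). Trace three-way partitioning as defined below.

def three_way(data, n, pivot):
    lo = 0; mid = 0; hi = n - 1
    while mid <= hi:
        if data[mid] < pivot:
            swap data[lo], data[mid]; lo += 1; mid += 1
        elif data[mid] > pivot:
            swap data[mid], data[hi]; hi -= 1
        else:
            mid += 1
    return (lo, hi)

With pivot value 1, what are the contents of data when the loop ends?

[1, 1, 3, 4, 2, 2, 2, 3, 2, 4, 4, 2, 3]

pivot = 1; lo=0, mid=0, hi=12
data[mid]=1=1: mid=1
data[mid]=3>1: swap data[1],data[12]; hi=11 → [1, 2, 4, 3, 4, 2, 2, 2, 3, 2, 1, 4, 3]
data[mid]=2>1: swap data[1],data[11]; hi=10 → [1, 4, 4, 3, 4, 2, 2, 2, 3, 2, 1, 2, 3]
data[mid]=4>1: swap data[1],data[10]; hi=9 → [1, 1, 4, 3, 4, 2, 2, 2, 3, 2, 4, 2, 3]
data[mid]=1=1: mid=2
data[mid]=4>1: swap data[2],data[9]; hi=8 → [1, 1, 2, 3, 4, 2, 2, 2, 3, 4, 4, 2, 3]
data[mid]=2>1: swap data[2],data[8]; hi=7 → [1, 1, 3, 3, 4, 2, 2, 2, 2, 4, 4, 2, 3]
data[mid]=3>1: swap data[2],data[7]; hi=6 → [1, 1, 2, 3, 4, 2, 2, 3, 2, 4, 4, 2, 3]
data[mid]=2>1: swap data[2],data[6]; hi=5 → [1, 1, 2, 3, 4, 2, 2, 3, 2, 4, 4, 2, 3]
data[mid]=2>1: swap data[2],data[5]; hi=4 → [1, 1, 2, 3, 4, 2, 2, 3, 2, 4, 4, 2, 3]
data[mid]=2>1: swap data[2],data[4]; hi=3 → [1, 1, 4, 3, 2, 2, 2, 3, 2, 4, 4, 2, 3]
data[mid]=4>1: swap data[2],data[3]; hi=2 → [1, 1, 3, 4, 2, 2, 2, 3, 2, 4, 4, 2, 3]
data[mid]=3>1: swap data[2],data[2]; hi=1 → [1, 1, 3, 4, 2, 2, 2, 3, 2, 4, 4, 2, 3]
end: lo=0, hi=1; data = [1, 1, 3, 4, 2, 2, 2, 3, 2, 4, 4, 2, 3]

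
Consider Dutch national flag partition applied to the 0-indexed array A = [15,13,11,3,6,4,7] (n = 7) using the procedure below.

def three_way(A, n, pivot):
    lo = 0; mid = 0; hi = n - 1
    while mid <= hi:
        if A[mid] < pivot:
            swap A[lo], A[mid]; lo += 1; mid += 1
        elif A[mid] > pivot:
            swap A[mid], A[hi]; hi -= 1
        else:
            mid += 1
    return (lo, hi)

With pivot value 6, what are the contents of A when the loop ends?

[4,3,6,11,13,7,15]

pivot = 6; lo=0, mid=0, hi=6
A[mid]=15>6: swap A[0],A[6]; hi=5 → [7,13,11,3,6,4,15]
A[mid]=7>6: swap A[0],A[5]; hi=4 → [4,13,11,3,6,7,15]
A[mid]=4<6: swap A[0],A[0]; lo=1,mid=1 → [4,13,11,3,6,7,15]
A[mid]=13>6: swap A[1],A[4]; hi=3 → [4,6,11,3,13,7,15]
A[mid]=6=6: mid=2
A[mid]=11>6: swap A[2],A[3]; hi=2 → [4,6,3,11,13,7,15]
A[mid]=3<6: swap A[1],A[2]; lo=2,mid=3 → [4,3,6,11,13,7,15]
end: lo=2, hi=2; A = [4,3,6,11,13,7,15]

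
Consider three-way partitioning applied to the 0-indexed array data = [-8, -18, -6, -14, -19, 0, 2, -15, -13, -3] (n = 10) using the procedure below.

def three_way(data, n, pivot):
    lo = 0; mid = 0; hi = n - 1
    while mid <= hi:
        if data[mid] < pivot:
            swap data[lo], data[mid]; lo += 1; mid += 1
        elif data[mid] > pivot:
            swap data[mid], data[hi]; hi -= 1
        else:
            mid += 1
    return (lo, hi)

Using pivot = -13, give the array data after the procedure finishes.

lo=0 mid=0 hi=9
-8>-13: swap(0,9), hi=8 ⇒ [-3, -18, -6, -14, -19, 0, 2, -15, -13, -8]
-3>-13: swap(0,8), hi=7 ⇒ [-13, -18, -6, -14, -19, 0, 2, -15, -3, -8]
-13=-13: mid=1
-18<-13: swap(0,1), lo=1 mid=2 ⇒ [-18, -13, -6, -14, -19, 0, 2, -15, -3, -8]
-6>-13: swap(2,7), hi=6 ⇒ [-18, -13, -15, -14, -19, 0, 2, -6, -3, -8]
-15<-13: swap(1,2), lo=2 mid=3 ⇒ [-18, -15, -13, -14, -19, 0, 2, -6, -3, -8]
-14<-13: swap(2,3), lo=3 mid=4 ⇒ [-18, -15, -14, -13, -19, 0, 2, -6, -3, -8]
-19<-13: swap(3,4), lo=4 mid=5 ⇒ [-18, -15, -14, -19, -13, 0, 2, -6, -3, -8]
0>-13: swap(5,6), hi=5 ⇒ [-18, -15, -14, -19, -13, 2, 0, -6, -3, -8]
2>-13: swap(5,5), hi=4 ⇒ [-18, -15, -14, -19, -13, 2, 0, -6, -3, -8]
done. lo=4 hi=4; data=[-18, -15, -14, -19, -13, 2, 0, -6, -3, -8]

[-18, -15, -14, -19, -13, 2, 0, -6, -3, -8]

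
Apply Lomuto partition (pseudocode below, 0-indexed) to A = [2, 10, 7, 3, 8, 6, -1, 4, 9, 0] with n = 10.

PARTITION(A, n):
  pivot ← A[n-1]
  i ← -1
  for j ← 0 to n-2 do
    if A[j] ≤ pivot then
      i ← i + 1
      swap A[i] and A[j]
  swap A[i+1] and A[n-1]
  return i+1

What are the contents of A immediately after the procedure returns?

pivot = A[9] = 0; i = -1
j=0: A[0]=2 > 0 → no swap
j=1: A[1]=10 > 0 → no swap
j=2: A[2]=7 > 0 → no swap
j=3: A[3]=3 > 0 → no swap
j=4: A[4]=8 > 0 → no swap
j=5: A[5]=6 > 0 → no swap
j=6: A[6]=-1 ≤ 0 → i=0, swap A[0],A[6] → [-1, 10, 7, 3, 8, 6, 2, 4, 9, 0]
j=7: A[7]=4 > 0 → no swap
j=8: A[8]=9 > 0 → no swap
final swap A[1],A[9] → [-1, 0, 7, 3, 8, 6, 2, 4, 9, 10]; return 1

[-1, 0, 7, 3, 8, 6, 2, 4, 9, 10]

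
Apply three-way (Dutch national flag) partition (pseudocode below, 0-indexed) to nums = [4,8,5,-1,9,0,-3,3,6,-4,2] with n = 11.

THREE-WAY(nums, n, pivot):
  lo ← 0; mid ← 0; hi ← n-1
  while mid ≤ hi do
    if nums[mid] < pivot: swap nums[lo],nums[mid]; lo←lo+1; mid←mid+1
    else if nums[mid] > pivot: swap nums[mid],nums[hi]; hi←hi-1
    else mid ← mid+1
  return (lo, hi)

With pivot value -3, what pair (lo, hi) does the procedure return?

(1, 1)

pivot = -3; lo=0, mid=0, hi=10
nums[mid]=4>-3: swap nums[0],nums[10]; hi=9 → [2,8,5,-1,9,0,-3,3,6,-4,4]
nums[mid]=2>-3: swap nums[0],nums[9]; hi=8 → [-4,8,5,-1,9,0,-3,3,6,2,4]
nums[mid]=-4<-3: swap nums[0],nums[0]; lo=1,mid=1 → [-4,8,5,-1,9,0,-3,3,6,2,4]
nums[mid]=8>-3: swap nums[1],nums[8]; hi=7 → [-4,6,5,-1,9,0,-3,3,8,2,4]
nums[mid]=6>-3: swap nums[1],nums[7]; hi=6 → [-4,3,5,-1,9,0,-3,6,8,2,4]
nums[mid]=3>-3: swap nums[1],nums[6]; hi=5 → [-4,-3,5,-1,9,0,3,6,8,2,4]
nums[mid]=-3=-3: mid=2
nums[mid]=5>-3: swap nums[2],nums[5]; hi=4 → [-4,-3,0,-1,9,5,3,6,8,2,4]
nums[mid]=0>-3: swap nums[2],nums[4]; hi=3 → [-4,-3,9,-1,0,5,3,6,8,2,4]
nums[mid]=9>-3: swap nums[2],nums[3]; hi=2 → [-4,-3,-1,9,0,5,3,6,8,2,4]
nums[mid]=-1>-3: swap nums[2],nums[2]; hi=1 → [-4,-3,-1,9,0,5,3,6,8,2,4]
end: lo=1, hi=1; nums = [-4,-3,-1,9,0,5,3,6,8,2,4]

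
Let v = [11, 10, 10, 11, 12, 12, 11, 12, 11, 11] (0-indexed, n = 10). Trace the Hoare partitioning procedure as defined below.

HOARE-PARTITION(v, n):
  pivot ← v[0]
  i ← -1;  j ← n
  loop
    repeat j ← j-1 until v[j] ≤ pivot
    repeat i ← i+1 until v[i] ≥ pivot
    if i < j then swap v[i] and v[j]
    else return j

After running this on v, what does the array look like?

pivot = v[0] = 11; i = -1, j = 10
j→9 (v[9]=11≤11), i→0 (v[0]=11≥11); i<j, swap → [11, 10, 10, 11, 12, 12, 11, 12, 11, 11]
j→8 (v[8]=11≤11), i→3 (v[3]=11≥11); i<j, swap → [11, 10, 10, 11, 12, 12, 11, 12, 11, 11]
j→6 (v[6]=11≤11), i→4 (v[4]=12≥11); i<j, swap → [11, 10, 10, 11, 11, 12, 12, 12, 11, 11]
j→4, i→5; i≥j, return j=4. v = [11, 10, 10, 11, 11, 12, 12, 12, 11, 11]

[11, 10, 10, 11, 11, 12, 12, 12, 11, 11]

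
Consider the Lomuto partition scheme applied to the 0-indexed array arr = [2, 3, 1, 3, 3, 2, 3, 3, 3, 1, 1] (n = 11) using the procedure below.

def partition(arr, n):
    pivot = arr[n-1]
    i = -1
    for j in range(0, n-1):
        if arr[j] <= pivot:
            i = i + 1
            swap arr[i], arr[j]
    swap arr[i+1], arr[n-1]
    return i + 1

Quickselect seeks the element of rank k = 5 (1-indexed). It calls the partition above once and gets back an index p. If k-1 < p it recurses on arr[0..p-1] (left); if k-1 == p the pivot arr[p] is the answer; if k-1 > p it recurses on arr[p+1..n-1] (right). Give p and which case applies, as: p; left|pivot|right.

pivot=1, i=-1
j=0: 2>1, skip
j=1: 3>1, skip
j=2: 1≤1, i=0, swap(0,2) ⇒ [1, 3, 2, 3, 3, 2, 3, 3, 3, 1, 1]
j=3: 3>1, skip
j=4: 3>1, skip
j=5: 2>1, skip
j=6: 3>1, skip
j=7: 3>1, skip
j=8: 3>1, skip
j=9: 1≤1, i=1, swap(1,9) ⇒ [1, 1, 2, 3, 3, 2, 3, 3, 3, 3, 1]
swap(2,10) ⇒ [1, 1, 1, 3, 3, 2, 3, 3, 3, 3, 2]; return 2
p = 2; k-1 = 4 > 2 ⇒ right

2; right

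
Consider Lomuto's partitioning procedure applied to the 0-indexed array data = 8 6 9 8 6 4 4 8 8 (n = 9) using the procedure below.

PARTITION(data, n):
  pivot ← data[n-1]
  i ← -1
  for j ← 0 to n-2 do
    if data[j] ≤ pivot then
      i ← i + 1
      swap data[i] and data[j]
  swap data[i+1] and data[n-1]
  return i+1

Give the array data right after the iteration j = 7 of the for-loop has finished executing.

8 6 8 6 4 4 8 9 8

pivot=8, i=-1
j=0: 8≤8, i=0, swap(0,0) ⇒ 8 6 9 8 6 4 4 8 8
j=1: 6≤8, i=1, swap(1,1) ⇒ 8 6 9 8 6 4 4 8 8
j=2: 9>8, skip
j=3: 8≤8, i=2, swap(2,3) ⇒ 8 6 8 9 6 4 4 8 8
j=4: 6≤8, i=3, swap(3,4) ⇒ 8 6 8 6 9 4 4 8 8
j=5: 4≤8, i=4, swap(4,5) ⇒ 8 6 8 6 4 9 4 8 8
j=6: 4≤8, i=5, swap(5,6) ⇒ 8 6 8 6 4 4 9 8 8
j=7: 8≤8, i=6, swap(6,7) ⇒ 8 6 8 6 4 4 8 9 8
(after j=7) data = 8 6 8 6 4 4 8 9 8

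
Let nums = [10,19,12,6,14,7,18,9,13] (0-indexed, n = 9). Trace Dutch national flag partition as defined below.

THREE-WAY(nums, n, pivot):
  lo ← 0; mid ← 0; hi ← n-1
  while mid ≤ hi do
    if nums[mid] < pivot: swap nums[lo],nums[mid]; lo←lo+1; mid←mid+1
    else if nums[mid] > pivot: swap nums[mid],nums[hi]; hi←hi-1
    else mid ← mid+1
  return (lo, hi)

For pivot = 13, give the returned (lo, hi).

(5, 5)

lo=0 mid=0 hi=8
10<13: swap(0,0), lo=1 mid=1 ⇒ [10,19,12,6,14,7,18,9,13]
19>13: swap(1,8), hi=7 ⇒ [10,13,12,6,14,7,18,9,19]
13=13: mid=2
12<13: swap(1,2), lo=2 mid=3 ⇒ [10,12,13,6,14,7,18,9,19]
6<13: swap(2,3), lo=3 mid=4 ⇒ [10,12,6,13,14,7,18,9,19]
14>13: swap(4,7), hi=6 ⇒ [10,12,6,13,9,7,18,14,19]
9<13: swap(3,4), lo=4 mid=5 ⇒ [10,12,6,9,13,7,18,14,19]
7<13: swap(4,5), lo=5 mid=6 ⇒ [10,12,6,9,7,13,18,14,19]
18>13: swap(6,6), hi=5 ⇒ [10,12,6,9,7,13,18,14,19]
done. lo=5 hi=5; nums=[10,12,6,9,7,13,18,14,19]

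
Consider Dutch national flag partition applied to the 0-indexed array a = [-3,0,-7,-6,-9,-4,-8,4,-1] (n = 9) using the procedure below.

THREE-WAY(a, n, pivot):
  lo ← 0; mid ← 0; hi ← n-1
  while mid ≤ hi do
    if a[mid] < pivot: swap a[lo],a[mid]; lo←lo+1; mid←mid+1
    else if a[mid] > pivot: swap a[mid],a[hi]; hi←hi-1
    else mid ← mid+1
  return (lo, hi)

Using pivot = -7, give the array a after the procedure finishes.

[-8,-9,-7,-6,-4,0,4,-1,-3]

pivot = -7; lo=0, mid=0, hi=8
a[mid]=-3>-7: swap a[0],a[8]; hi=7 → [-1,0,-7,-6,-9,-4,-8,4,-3]
a[mid]=-1>-7: swap a[0],a[7]; hi=6 → [4,0,-7,-6,-9,-4,-8,-1,-3]
a[mid]=4>-7: swap a[0],a[6]; hi=5 → [-8,0,-7,-6,-9,-4,4,-1,-3]
a[mid]=-8<-7: swap a[0],a[0]; lo=1,mid=1 → [-8,0,-7,-6,-9,-4,4,-1,-3]
a[mid]=0>-7: swap a[1],a[5]; hi=4 → [-8,-4,-7,-6,-9,0,4,-1,-3]
a[mid]=-4>-7: swap a[1],a[4]; hi=3 → [-8,-9,-7,-6,-4,0,4,-1,-3]
a[mid]=-9<-7: swap a[1],a[1]; lo=2,mid=2 → [-8,-9,-7,-6,-4,0,4,-1,-3]
a[mid]=-7=-7: mid=3
a[mid]=-6>-7: swap a[3],a[3]; hi=2 → [-8,-9,-7,-6,-4,0,4,-1,-3]
end: lo=2, hi=2; a = [-8,-9,-7,-6,-4,0,4,-1,-3]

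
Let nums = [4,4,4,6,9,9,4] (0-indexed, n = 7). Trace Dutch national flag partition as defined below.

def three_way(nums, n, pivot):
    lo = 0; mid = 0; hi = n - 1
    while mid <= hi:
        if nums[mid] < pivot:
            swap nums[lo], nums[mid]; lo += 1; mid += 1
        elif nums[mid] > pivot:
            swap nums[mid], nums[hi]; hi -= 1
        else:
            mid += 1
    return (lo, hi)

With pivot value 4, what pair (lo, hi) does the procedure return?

(0, 3)

lo=0 mid=0 hi=6
4=4: mid=1
4=4: mid=2
4=4: mid=3
6>4: swap(3,6), hi=5 ⇒ [4,4,4,4,9,9,6]
4=4: mid=4
9>4: swap(4,5), hi=4 ⇒ [4,4,4,4,9,9,6]
9>4: swap(4,4), hi=3 ⇒ [4,4,4,4,9,9,6]
done. lo=0 hi=3; nums=[4,4,4,4,9,9,6]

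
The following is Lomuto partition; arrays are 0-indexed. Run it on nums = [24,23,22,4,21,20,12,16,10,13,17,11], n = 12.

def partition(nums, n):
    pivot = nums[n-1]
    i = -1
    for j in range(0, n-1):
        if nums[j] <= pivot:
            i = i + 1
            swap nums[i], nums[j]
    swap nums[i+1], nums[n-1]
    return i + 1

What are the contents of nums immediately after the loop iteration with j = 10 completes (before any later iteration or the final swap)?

[4,10,22,24,21,20,12,16,23,13,17,11]

pivot=11, i=-1
j=0: 24>11, skip
j=1: 23>11, skip
j=2: 22>11, skip
j=3: 4≤11, i=0, swap(0,3) ⇒ [4,23,22,24,21,20,12,16,10,13,17,11]
j=4: 21>11, skip
j=5: 20>11, skip
j=6: 12>11, skip
j=7: 16>11, skip
j=8: 10≤11, i=1, swap(1,8) ⇒ [4,10,22,24,21,20,12,16,23,13,17,11]
j=9: 13>11, skip
j=10: 17>11, skip
(after j=10) nums = [4,10,22,24,21,20,12,16,23,13,17,11]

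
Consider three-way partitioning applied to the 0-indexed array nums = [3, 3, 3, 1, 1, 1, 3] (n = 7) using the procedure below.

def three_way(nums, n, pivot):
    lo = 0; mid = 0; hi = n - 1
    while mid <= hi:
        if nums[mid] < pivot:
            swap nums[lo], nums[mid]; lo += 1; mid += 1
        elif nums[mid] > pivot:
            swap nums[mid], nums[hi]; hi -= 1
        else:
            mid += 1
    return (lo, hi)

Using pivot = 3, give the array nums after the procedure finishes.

pivot = 3; lo=0, mid=0, hi=6
nums[mid]=3=3: mid=1
nums[mid]=3=3: mid=2
nums[mid]=3=3: mid=3
nums[mid]=1<3: swap nums[0],nums[3]; lo=1,mid=4 → [1, 3, 3, 3, 1, 1, 3]
nums[mid]=1<3: swap nums[1],nums[4]; lo=2,mid=5 → [1, 1, 3, 3, 3, 1, 3]
nums[mid]=1<3: swap nums[2],nums[5]; lo=3,mid=6 → [1, 1, 1, 3, 3, 3, 3]
nums[mid]=3=3: mid=7
end: lo=3, hi=6; nums = [1, 1, 1, 3, 3, 3, 3]

[1, 1, 1, 3, 3, 3, 3]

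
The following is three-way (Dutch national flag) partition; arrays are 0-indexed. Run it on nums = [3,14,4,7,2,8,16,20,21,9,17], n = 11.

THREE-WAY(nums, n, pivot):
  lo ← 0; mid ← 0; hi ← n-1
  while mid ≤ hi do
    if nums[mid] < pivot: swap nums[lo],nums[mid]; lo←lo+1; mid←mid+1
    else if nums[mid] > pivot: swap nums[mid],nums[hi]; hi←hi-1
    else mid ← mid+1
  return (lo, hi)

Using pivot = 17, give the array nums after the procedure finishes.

pivot = 17; lo=0, mid=0, hi=10
nums[mid]=3<17: swap nums[0],nums[0]; lo=1,mid=1 → [3,14,4,7,2,8,16,20,21,9,17]
nums[mid]=14<17: swap nums[1],nums[1]; lo=2,mid=2 → [3,14,4,7,2,8,16,20,21,9,17]
nums[mid]=4<17: swap nums[2],nums[2]; lo=3,mid=3 → [3,14,4,7,2,8,16,20,21,9,17]
nums[mid]=7<17: swap nums[3],nums[3]; lo=4,mid=4 → [3,14,4,7,2,8,16,20,21,9,17]
nums[mid]=2<17: swap nums[4],nums[4]; lo=5,mid=5 → [3,14,4,7,2,8,16,20,21,9,17]
nums[mid]=8<17: swap nums[5],nums[5]; lo=6,mid=6 → [3,14,4,7,2,8,16,20,21,9,17]
nums[mid]=16<17: swap nums[6],nums[6]; lo=7,mid=7 → [3,14,4,7,2,8,16,20,21,9,17]
nums[mid]=20>17: swap nums[7],nums[10]; hi=9 → [3,14,4,7,2,8,16,17,21,9,20]
nums[mid]=17=17: mid=8
nums[mid]=21>17: swap nums[8],nums[9]; hi=8 → [3,14,4,7,2,8,16,17,9,21,20]
nums[mid]=9<17: swap nums[7],nums[8]; lo=8,mid=9 → [3,14,4,7,2,8,16,9,17,21,20]
end: lo=8, hi=8; nums = [3,14,4,7,2,8,16,9,17,21,20]

[3,14,4,7,2,8,16,9,17,21,20]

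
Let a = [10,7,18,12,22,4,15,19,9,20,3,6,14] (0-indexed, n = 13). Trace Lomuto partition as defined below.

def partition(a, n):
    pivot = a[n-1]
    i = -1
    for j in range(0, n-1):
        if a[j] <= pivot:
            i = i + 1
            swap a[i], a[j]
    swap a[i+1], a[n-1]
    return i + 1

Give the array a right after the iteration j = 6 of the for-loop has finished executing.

pivot = a[12] = 14; i = -1
j=0: a[0]=10 ≤ 14 → i=0, swap a[0],a[0] (no change) → [10,7,18,12,22,4,15,19,9,20,3,6,14]
j=1: a[1]=7 ≤ 14 → i=1, swap a[1],a[1] (no change) → [10,7,18,12,22,4,15,19,9,20,3,6,14]
j=2: a[2]=18 > 14 → no swap
j=3: a[3]=12 ≤ 14 → i=2, swap a[2],a[3] → [10,7,12,18,22,4,15,19,9,20,3,6,14]
j=4: a[4]=22 > 14 → no swap
j=5: a[5]=4 ≤ 14 → i=3, swap a[3],a[5] → [10,7,12,4,22,18,15,19,9,20,3,6,14]
j=6: a[6]=15 > 14 → no swap
(after j=6) a = [10,7,12,4,22,18,15,19,9,20,3,6,14]

[10,7,12,4,22,18,15,19,9,20,3,6,14]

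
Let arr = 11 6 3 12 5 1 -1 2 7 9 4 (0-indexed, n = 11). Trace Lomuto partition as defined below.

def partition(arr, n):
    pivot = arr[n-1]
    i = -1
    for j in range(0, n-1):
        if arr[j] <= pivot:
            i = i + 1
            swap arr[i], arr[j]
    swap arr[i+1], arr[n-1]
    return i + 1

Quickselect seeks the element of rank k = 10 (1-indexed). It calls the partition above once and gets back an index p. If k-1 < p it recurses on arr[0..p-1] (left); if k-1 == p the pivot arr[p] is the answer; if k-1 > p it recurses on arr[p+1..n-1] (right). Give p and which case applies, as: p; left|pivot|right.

pivot = arr[10] = 4; i = -1
j=0: arr[0]=11 > 4 → no swap
j=1: arr[1]=6 > 4 → no swap
j=2: arr[2]=3 ≤ 4 → i=0, swap arr[0],arr[2] → 3 6 11 12 5 1 -1 2 7 9 4
j=3: arr[3]=12 > 4 → no swap
j=4: arr[4]=5 > 4 → no swap
j=5: arr[5]=1 ≤ 4 → i=1, swap arr[1],arr[5] → 3 1 11 12 5 6 -1 2 7 9 4
j=6: arr[6]=-1 ≤ 4 → i=2, swap arr[2],arr[6] → 3 1 -1 12 5 6 11 2 7 9 4
j=7: arr[7]=2 ≤ 4 → i=3, swap arr[3],arr[7] → 3 1 -1 2 5 6 11 12 7 9 4
j=8: arr[8]=7 > 4 → no swap
j=9: arr[9]=9 > 4 → no swap
final swap arr[4],arr[10] → 3 1 -1 2 4 6 11 12 7 9 5; return 4
p = 4; k-1 = 9 > 4 ⇒ right

4; right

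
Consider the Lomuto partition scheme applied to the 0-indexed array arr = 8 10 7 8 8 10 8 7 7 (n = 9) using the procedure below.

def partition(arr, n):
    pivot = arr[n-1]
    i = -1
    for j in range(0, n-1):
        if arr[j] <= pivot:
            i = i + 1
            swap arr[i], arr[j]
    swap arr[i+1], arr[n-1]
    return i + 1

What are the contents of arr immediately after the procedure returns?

7 7 7 8 8 10 8 10 8

pivot=7, i=-1
j=0: 8>7, skip
j=1: 10>7, skip
j=2: 7≤7, i=0, swap(0,2) ⇒ 7 10 8 8 8 10 8 7 7
j=3: 8>7, skip
j=4: 8>7, skip
j=5: 10>7, skip
j=6: 8>7, skip
j=7: 7≤7, i=1, swap(1,7) ⇒ 7 7 8 8 8 10 8 10 7
swap(2,8) ⇒ 7 7 7 8 8 10 8 10 8; return 2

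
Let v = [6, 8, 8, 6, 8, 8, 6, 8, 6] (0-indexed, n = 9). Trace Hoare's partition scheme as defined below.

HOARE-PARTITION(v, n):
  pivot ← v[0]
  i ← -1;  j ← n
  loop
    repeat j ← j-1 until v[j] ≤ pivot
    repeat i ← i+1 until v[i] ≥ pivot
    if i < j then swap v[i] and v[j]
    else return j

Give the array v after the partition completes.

pivot=6
j stops at 8 (6), i stops at 0 (6); swap ⇒ [6, 8, 8, 6, 8, 8, 6, 8, 6]
j stops at 6 (6), i stops at 1 (8); swap ⇒ [6, 6, 8, 6, 8, 8, 8, 8, 6]
j stops at 3 (6), i stops at 2 (8); swap ⇒ [6, 6, 6, 8, 8, 8, 8, 8, 6]
j stops at 2, i stops at 3; i≥j ⇒ return 2. v=[6, 6, 6, 8, 8, 8, 8, 8, 6]

[6, 6, 6, 8, 8, 8, 8, 8, 6]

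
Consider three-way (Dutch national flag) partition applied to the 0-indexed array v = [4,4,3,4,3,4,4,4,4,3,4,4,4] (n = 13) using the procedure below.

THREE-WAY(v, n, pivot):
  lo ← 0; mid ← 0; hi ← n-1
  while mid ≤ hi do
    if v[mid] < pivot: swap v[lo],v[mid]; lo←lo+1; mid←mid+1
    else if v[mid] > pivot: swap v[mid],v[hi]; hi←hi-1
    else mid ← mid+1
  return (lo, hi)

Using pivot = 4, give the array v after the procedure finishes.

[3,3,3,4,4,4,4,4,4,4,4,4,4]

lo=0 mid=0 hi=12
4=4: mid=1
4=4: mid=2
3<4: swap(0,2), lo=1 mid=3 ⇒ [3,4,4,4,3,4,4,4,4,3,4,4,4]
4=4: mid=4
3<4: swap(1,4), lo=2 mid=5 ⇒ [3,3,4,4,4,4,4,4,4,3,4,4,4]
4=4: mid=6
4=4: mid=7
4=4: mid=8
4=4: mid=9
3<4: swap(2,9), lo=3 mid=10 ⇒ [3,3,3,4,4,4,4,4,4,4,4,4,4]
4=4: mid=11
4=4: mid=12
4=4: mid=13
done. lo=3 hi=12; v=[3,3,3,4,4,4,4,4,4,4,4,4,4]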